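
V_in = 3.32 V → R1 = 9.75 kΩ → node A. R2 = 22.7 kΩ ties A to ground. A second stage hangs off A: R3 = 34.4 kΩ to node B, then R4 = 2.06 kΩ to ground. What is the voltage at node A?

The second stage (R3 + R4 = 36.46 kΩ) loads node A in parallel with R2.
R2 ‖ (R3+R4) = 13.99 kΩ.
First divider: V_A = V_in · 13.99/(9.75 + 13.99) = 1.956 V.

V_A ≈ 1.96 V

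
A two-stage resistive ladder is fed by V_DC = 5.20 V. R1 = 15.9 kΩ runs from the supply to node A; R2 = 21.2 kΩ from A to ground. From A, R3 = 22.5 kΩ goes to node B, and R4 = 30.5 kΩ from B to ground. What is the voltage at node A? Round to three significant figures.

V_A ≈ 2.54 V

Node A sees R2 in parallel with the series input of stage 2, R3 + R4 = 53.00 kΩ.
Effective lower resistance at A: R2 ‖ 53.00 = 15.14 kΩ.
V_A = 5.20 × 15.14/(15.9 + 15.14) = 2.537 V.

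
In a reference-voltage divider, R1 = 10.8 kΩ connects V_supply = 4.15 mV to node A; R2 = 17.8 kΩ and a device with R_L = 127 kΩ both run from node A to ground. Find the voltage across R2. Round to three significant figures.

First combine the lower leg with the load: R2 ‖ R_L = 15.61 kΩ.
Voltage divider with the loaded lower leg: V_out = 4.15 × 15.61/(10.8 + 15.61) = 4.15 × 0.5911 = 2.453 mV.

V_out ≈ 2.45 mV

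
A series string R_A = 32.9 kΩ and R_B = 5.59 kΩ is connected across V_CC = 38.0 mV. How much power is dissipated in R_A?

P ≈ 32.1 nW

Series current I = V_CC/ΣR = 38.0/38.49 = 0.9873 µA.
V(R_A) = I·R = 32.48 mV; P = V·I = 32.48 × 0.9873 = 32.07 nW.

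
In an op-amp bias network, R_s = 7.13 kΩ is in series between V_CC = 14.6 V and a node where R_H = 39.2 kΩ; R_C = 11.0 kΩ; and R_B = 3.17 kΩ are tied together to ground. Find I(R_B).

Combine the parallel branches: R_p = (1/39.2 + 1/11.0 + 1/3.17)⁻¹ = 2.315 kΩ.
Node voltage V_A = V_CC · R_p/(R_s + R_p) = 14.6 × 0.2451 = 3.579 V.
I(R_B) = V_A / R_B = 3.579/3.17 = 1.129 mA.
(Check via current divider: I_total = 1.546 mA; share G_k/ΣG = 0.7304 → same result.)

I ≈ 1.13 mA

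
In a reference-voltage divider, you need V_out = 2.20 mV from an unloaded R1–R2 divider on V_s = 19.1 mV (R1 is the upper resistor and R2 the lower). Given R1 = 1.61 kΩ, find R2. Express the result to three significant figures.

Required fraction k = V_out/V_s = 0.1152.
So R2 = R1 · V_out/(V_s − V_out) = 1.61 × 2.20/(19.1 − 2.20) = 1.61 × 0.1302 = 0.2096 kΩ.

R2 ≈ 0.210 kΩ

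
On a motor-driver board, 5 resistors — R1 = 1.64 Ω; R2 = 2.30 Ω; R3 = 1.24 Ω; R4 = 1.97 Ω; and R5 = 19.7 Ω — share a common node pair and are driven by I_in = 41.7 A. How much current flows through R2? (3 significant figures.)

I ≈ 7.52 A

Conductances: ΣG = 1/1.64 + 1/2.30 + 1/1.24 + 1/1.97 + 1/19.7 = 2.409 (1/Ω).
R2 takes the fraction G_k/ΣG = 0.4348/2.409 = 0.1805, so I = 41.7 × 0.1805 = 7.525 A.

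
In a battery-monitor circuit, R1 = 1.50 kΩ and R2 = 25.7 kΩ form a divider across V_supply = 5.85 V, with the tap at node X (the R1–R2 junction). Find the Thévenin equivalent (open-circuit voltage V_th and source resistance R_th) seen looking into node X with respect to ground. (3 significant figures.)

V_th ≈ 5.53 V, R_th ≈ 1.42 kΩ

With X open, the divider is unloaded: V_th = 5.85 × 25.7/27.20 = 5.527 V.
Zeroing V_supply shorts the top of R1 to ground, so R_th = R1 ‖ R2 = 1.417 kΩ.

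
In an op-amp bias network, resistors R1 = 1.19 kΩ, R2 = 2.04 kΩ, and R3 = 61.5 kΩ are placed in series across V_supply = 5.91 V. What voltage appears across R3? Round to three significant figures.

Total series resistance ΣR = 1.19 + 2.04 + 61.5 = 64.73 kΩ.
Voltage divider: V = V_supply · (61.50 / 64.73) = 5.91 × 0.9501 = 5.615 V.

V ≈ 5.62 V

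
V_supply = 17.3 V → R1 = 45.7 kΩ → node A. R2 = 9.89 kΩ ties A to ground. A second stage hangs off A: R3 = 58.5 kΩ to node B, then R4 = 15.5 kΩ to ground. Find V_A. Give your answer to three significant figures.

Node A sees R2 in parallel with the series input of stage 2, R3 + R4 = 74.00 kΩ.
Effective lower resistance at A: R2 ‖ 74.00 = 8.724 kΩ.
So V_A = 17.3 × 0.1603 = 2.773 V.

V_A ≈ 2.77 V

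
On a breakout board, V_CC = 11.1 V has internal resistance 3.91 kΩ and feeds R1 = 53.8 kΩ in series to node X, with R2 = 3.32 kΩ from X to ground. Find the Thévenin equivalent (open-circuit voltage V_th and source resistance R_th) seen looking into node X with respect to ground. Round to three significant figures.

R1' = 3.91 + 53.8 = 57.71 kΩ (source resistance + R1).
V_th is the unloaded tap voltage: V_CC · R2/(R1'+R2) = 11.1 × 0.05440 = 0.6038 V.
With V_CC suppressed (replaced by a short), R_th = R1' ‖ R2 = (57.71 × 3.32)/(57.71 + 3.32) = 3.139 kΩ.

V_th ≈ 0.604 V, R_th ≈ 3.14 kΩ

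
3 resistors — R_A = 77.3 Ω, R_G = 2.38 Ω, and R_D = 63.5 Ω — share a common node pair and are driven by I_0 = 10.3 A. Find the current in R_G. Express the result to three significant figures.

I ≈ 9.64 A

Total conductance ΣG = 1/77.3 + 1/2.38 + 1/63.5 = 0.4489 (units of 1/Ω).
Current divider: I(R_G) = I_0 · G_k/ΣG = 10.3 × (0.4202/0.4489) = 10.3 × 0.9361 = 9.642 A.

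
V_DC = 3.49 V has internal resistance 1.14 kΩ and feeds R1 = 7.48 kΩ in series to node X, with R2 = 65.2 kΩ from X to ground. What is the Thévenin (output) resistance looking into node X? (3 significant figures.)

R_th ≈ 7.61 kΩ

R1' = 1.14 + 7.48 = 8.620 kΩ (source resistance + R1).
With V_DC suppressed (replaced by a short), R_th = R1' ‖ R2 = (8.620 × 65.2)/(8.620 + 65.2) = 7.613 kΩ.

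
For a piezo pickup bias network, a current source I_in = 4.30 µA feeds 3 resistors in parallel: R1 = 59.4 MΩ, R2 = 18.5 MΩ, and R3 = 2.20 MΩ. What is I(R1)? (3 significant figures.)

I ≈ 0.138 µA

Conductances: ΣG = 1/59.4 + 1/18.5 + 1/2.20 = 0.5254 (1/MΩ).
Current divider: I(R1) = I_in · G_k/ΣG = 4.30 × (0.01684/0.5254) = 4.30 × 0.03204 = 0.1378 µA.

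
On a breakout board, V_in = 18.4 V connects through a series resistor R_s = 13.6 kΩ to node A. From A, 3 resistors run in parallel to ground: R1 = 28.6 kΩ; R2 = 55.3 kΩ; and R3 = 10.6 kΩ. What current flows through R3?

Equivalent of the parallel group: R_p = 6.785 kΩ.
Node voltage V_A = V_in · R_p/(R_s + R_p) = 18.4 × 0.3328 = 6.124 V.
Branch current I = V_A/R3 = 6.124/10.6 = 0.5778 mA.

I ≈ 0.578 mA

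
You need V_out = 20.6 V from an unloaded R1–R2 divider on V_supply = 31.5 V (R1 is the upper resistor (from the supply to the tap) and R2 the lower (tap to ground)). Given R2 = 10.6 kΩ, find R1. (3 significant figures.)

R1 ≈ 5.61 kΩ

V_out/V_supply = R2/(R1+R2) = 0.6540.
So R1 = R2 · (V_supply/V_out − 1) = 10.6 × (31.5/20.6 − 1) = 10.6 × 0.5291 = 5.609 kΩ.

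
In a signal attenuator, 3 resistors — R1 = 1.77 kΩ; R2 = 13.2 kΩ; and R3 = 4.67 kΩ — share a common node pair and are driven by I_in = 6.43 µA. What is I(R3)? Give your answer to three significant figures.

ΣG = 1/1.77 + 1/13.2 + 1/4.67 = 0.8549.
By the current-divider rule, I = I_in · G_k/ΣG = 6.43 × 0.2505 = 1.611 µA.

I ≈ 1.61 µA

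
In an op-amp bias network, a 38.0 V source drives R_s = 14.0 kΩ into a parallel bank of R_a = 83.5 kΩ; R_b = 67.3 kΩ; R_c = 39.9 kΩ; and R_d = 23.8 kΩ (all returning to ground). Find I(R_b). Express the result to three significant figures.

I ≈ 0.244 mA

Parallel bank: R_p = 1/(1/83.5 + 1/67.3 + 1/39.9 + 1/23.8) = 10.65 kΩ.
V_A by voltage divider: V_A = 38.0 × 10.65/(14.0 + 10.65) = 16.42 V.
Branch current I = V_A/R_b = 16.42/67.3 = 0.2439 mA.
(Check via current divider: I_total = 1.542 mA; share G_k/ΣG = 0.1582 → same result.)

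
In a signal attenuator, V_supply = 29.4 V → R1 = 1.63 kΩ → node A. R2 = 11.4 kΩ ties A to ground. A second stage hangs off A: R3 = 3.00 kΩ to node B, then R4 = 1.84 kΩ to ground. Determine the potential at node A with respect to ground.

V_A ≈ 19.9 V

Looking into the second stage from A: R3 + R4 = 4.840 kΩ appears in parallel with R2.
R2 ‖ (R3+R4) = 3.398 kΩ.
So V_A = 29.4 × 0.6758 = 19.87 V.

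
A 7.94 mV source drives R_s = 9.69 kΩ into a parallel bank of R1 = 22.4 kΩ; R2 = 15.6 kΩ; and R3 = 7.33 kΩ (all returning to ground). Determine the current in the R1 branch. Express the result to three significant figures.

I ≈ 0.105 µA

Equivalent of the parallel group: R_p = 4.079 kΩ.
V_A = 7.94 × 4.079/13.77 = 2.352 mV.
Branch current I = V_A/R1 = 2.352/22.4 = 0.1050 µA.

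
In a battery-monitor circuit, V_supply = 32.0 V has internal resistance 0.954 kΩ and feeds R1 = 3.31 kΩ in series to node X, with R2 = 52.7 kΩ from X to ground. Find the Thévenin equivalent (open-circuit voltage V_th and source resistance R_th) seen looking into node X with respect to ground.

R1' = 0.954 + 3.31 = 4.264 kΩ (source resistance + R1).
Open-circuit (no load on X): V_th = V_supply · R2/(R1' + R2) = 32.0 × 52.7/(4.264 + 52.7) = 29.60 V.
Looking into X with the source shorted: R_th = R1'·R2/(R1'+R2) = 4.264 × 52.7/56.96 = 3.945 kΩ.

V_th ≈ 29.6 V, R_th ≈ 3.94 kΩ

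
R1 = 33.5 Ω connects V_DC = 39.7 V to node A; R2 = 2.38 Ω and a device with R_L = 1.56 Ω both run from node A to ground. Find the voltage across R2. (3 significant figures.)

R2 ‖ R_L = (2.38 × 1.56)/(2.38 + 1.56) = 0.9423 Ω.
Then V_out = V_DC · R2'/(R1 + R2') = 39.7 × 0.9423/34.44 = 1.086 V.
(Unloaded it would be 2.63 V; the load pulls it down.)

V_out ≈ 1.09 V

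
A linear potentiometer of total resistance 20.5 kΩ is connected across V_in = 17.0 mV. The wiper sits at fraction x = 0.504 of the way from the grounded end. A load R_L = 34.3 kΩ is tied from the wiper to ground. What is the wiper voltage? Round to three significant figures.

The pot divides into 10.17 kΩ above the wiper and 10.33 kΩ below.
R_L loads the lower segment: effective lower R = 7.940 kΩ.
Then V_out = V_in · 7.940/(10.17 + 7.940) = 7.454 mV.
(Unloaded: V_out = x·V_in = 8.57 mV.)

V_out ≈ 7.45 mV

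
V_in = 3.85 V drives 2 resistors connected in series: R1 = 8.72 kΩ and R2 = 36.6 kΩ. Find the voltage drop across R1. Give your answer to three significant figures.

Total series resistance ΣR = 8.72 + 36.6 = 45.32 kΩ.
V = V_in · R/ΣR = 3.85 × 0.1924 = 0.7408 V.

V ≈ 0.741 V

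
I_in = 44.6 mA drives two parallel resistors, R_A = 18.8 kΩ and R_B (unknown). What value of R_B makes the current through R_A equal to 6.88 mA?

R_B ≈ 3.43 kΩ

Two-branch current divider: I_A = I_in · R_B/(R_A + R_B).
With f = 0.1543, R_B = R_A · f/(1−f) = 18.8 × 0.1824 = 3.429 kΩ.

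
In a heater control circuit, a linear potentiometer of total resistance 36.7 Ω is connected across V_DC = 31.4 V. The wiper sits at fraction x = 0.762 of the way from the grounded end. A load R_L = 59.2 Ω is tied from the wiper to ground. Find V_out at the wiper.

V_out ≈ 21.5 V

Split the track: R_lower = x·R_p = 27.97 Ω, R_upper = (1−x)·R_p = 8.735 Ω.
(x·R_p) ‖ R_L = 18.99 Ω.
Loaded-divider output: V_out = 31.4 × 0.6850 = 21.51 V.
(Unloaded: V_out = x·V_DC = 23.9 V.)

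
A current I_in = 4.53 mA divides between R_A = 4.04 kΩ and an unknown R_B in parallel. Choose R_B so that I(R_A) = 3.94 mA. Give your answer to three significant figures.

In a two-way split, I_A/I_in = R_B/(R_A + R_B).
3.94/4.53 = R_B/(R_A + R_B) → R_B = R_A · (0.8698)/(1 − 0.8698) = 4.04 × 6.678 = 26.98 kΩ.

R_B ≈ 27.0 kΩ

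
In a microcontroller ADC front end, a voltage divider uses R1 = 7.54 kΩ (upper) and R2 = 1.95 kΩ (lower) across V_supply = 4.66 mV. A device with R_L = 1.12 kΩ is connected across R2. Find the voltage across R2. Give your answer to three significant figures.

First combine the lower leg with the load: R2 ‖ R_L = 0.7114 kΩ.
Now apply the divider: V_out = 4.66 × 0.08622 = 0.4018 mV.

V_out ≈ 0.402 mV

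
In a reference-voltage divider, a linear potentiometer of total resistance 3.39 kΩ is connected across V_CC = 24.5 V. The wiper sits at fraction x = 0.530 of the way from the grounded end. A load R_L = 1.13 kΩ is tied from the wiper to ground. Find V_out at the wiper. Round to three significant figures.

The pot divides into 1.593 kΩ above the wiper and 1.797 kΩ below.
R_L loads the lower segment: effective lower R = 0.6937 kΩ.
V_out = 24.5 × 0.6937/(1.593 + 0.6937) = 7.431 V.

V_out ≈ 7.43 V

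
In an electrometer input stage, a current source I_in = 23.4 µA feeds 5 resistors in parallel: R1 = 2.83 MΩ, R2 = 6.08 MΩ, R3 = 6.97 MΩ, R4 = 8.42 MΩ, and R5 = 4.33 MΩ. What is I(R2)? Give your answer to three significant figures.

Total conductance ΣG = 1/2.83 + 1/6.08 + 1/6.97 + 1/8.42 + 1/4.33 = 1.011 (units of 1/MΩ).
Current divider: I(R2) = I_in · G_k/ΣG = 23.4 × (0.1645/1.011) = 23.4 × 0.1627 = 3.807 µA.

I ≈ 3.81 µA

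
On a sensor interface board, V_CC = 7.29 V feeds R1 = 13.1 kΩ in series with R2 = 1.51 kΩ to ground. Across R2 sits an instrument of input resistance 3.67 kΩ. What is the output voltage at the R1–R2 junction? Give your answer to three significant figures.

R2 ‖ R_L = (1.51 × 3.67)/(1.51 + 3.67) = 1.070 kΩ.
Now apply the divider: V_out = 7.29 × 0.07550 = 0.5504 V.
(Unloaded it would be 0.753 V; the load pulls it down.)

V_out ≈ 0.550 V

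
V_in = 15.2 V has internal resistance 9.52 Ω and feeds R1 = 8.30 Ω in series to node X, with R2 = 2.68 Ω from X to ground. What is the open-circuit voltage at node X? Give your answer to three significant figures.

V_th ≈ 1.99 V

R1' = 9.52 + 8.30 = 17.82 Ω (source resistance + R1).
With X open, the divider is unloaded: V_th = 15.2 × 2.68/20.50 = 1.987 V.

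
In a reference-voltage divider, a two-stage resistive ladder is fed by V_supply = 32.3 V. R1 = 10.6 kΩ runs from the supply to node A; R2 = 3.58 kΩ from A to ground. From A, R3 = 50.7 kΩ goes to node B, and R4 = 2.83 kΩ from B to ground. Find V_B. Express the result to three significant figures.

V_B ≈ 0.411 V

Node A sees R2 in parallel with the series input of stage 2, R3 + R4 = 53.53 kΩ.
Effective lower resistance at A: R2 ‖ 53.53 = 3.356 kΩ.
So V_A = 32.3 × 0.2404 = 7.766 V.
V_B = V_A × 0.05287 = 0.4106 V.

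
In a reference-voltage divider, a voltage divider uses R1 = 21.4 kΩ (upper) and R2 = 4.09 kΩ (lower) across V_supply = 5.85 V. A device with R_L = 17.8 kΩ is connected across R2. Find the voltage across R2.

First combine the lower leg with the load: R2 ‖ R_L = 3.326 kΩ.
Then V_out = V_supply · R2'/(R1 + R2') = 5.85 × 3.326/24.73 = 0.7869 V.
(Unloaded it would be 0.939 V; the load pulls it down.)

V_out ≈ 0.787 V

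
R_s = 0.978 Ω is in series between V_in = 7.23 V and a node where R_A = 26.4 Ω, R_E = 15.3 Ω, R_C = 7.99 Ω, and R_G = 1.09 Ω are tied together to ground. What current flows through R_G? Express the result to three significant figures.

Parallel bank: R_p = 1/(1/26.4 + 1/15.3 + 1/7.99 + 1/1.09) = 0.8727 Ω.
Node voltage V_A = V_in · R_p/(R_s + R_p) = 7.23 × 0.4716 = 3.409 V.
I(R_G) = V_A / R_G = 3.409/1.09 = 3.128 A.

I ≈ 3.13 A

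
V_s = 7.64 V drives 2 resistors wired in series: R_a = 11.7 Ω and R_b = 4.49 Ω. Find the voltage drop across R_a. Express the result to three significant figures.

ΣR = 11.7 + 4.49 = 16.19 Ω.
V = V_s · R/ΣR = 7.64 × 0.7227 = 5.521 V.

V ≈ 5.52 V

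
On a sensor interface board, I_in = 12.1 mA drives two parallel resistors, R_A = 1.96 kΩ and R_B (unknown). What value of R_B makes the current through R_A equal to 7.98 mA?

Two-branch current divider: I_A = I_in · R_B/(R_A + R_B).
With f = 0.6595, R_B = R_A · f/(1−f) = 1.96 × 1.937 = 3.796 kΩ.

R_B ≈ 3.80 kΩ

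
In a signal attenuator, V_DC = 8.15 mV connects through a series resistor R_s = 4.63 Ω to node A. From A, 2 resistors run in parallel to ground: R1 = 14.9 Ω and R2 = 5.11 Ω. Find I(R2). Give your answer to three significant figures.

Combine the parallel branches: R_p = (1/14.9 + 1/5.11)⁻¹ = 3.805 Ω.
Node voltage V_A = V_DC · R_p/(R_s + R_p) = 8.15 × 0.4511 = 3.676 mV.
I(R2) = V_A / R2 = 3.676/5.11 = 0.7195 mA.
(Equivalently: I_total = 0.9662 mA, then current-divider fraction G_k/ΣG = 0.7446.)

I ≈ 0.719 mA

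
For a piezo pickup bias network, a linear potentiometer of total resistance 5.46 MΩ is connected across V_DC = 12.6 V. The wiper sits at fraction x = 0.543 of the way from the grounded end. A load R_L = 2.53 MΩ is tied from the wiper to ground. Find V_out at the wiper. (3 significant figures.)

Lower segment x·R_p = 2.965 MΩ; upper segment (1−x)·R_p = 2.495 MΩ.
R_L loads the lower segment: effective lower R = 1.365 MΩ.
V_out = 12.6 × 1.365/(2.495 + 1.365) = 4.456 V.
(Unloaded: V_out = x·V_DC = 6.84 V.)

V_out ≈ 4.46 V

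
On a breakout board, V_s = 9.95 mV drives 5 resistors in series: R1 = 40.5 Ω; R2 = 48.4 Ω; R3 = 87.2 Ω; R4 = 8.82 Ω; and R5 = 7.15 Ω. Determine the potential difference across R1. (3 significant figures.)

Series total: ΣR = 40.5 + 48.4 + 87.2 + 8.82 + 7.15 = 192.1 Ω.
V = V_s · R/ΣR = 9.95 × 0.2109 = 2.098 mV.

V ≈ 2.10 mV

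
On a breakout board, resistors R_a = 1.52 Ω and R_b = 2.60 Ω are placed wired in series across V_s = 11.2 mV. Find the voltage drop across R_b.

Total series resistance ΣR = 1.52 + 2.60 = 4.120 Ω.
Voltage divider: V = V_s · (2.600 / 4.120) = 11.2 × 0.6311 = 7.068 mV.

V ≈ 7.07 mV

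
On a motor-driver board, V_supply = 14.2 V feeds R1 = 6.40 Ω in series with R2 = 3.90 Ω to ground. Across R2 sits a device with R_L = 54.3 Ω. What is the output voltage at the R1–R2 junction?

V_out ≈ 5.15 V

The load sits in parallel with R2, giving an effective lower resistance R2' = R2·R_L/(R2+R_L) = 3.639 Ω.
Now apply the divider: V_out = 14.2 × 0.3625 = 5.147 V.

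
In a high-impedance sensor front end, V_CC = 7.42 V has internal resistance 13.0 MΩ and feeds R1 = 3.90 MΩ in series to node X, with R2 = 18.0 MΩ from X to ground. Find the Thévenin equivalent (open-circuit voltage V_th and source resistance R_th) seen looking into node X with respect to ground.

R1' = 13.0 + 3.90 = 16.90 MΩ (source resistance + R1).
V_th is the unloaded tap voltage: V_CC · R2/(R1'+R2) = 7.42 × 0.5158 = 3.827 V.
With V_CC suppressed (replaced by a short), R_th = R1' ‖ R2 = (16.90 × 18.0)/(16.90 + 18.0) = 8.716 MΩ.

V_th ≈ 3.83 V, R_th ≈ 8.72 MΩ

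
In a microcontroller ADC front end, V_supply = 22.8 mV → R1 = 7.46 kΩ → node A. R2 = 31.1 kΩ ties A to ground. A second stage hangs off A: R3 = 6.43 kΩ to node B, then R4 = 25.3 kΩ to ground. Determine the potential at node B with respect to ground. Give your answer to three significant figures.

Node A sees R2 in parallel with the series input of stage 2, R3 + R4 = 31.73 kΩ.
Effective lower resistance at A: R2 ‖ 31.73 = 15.71 kΩ.
So V_A = 22.8 × 0.6780 = 15.46 mV.
Stage 2 is unloaded, so V_B = V_A · R4/(R3+R4) = 15.46 × 25.3/31.73 = 12.33 mV.

V_B ≈ 12.3 mV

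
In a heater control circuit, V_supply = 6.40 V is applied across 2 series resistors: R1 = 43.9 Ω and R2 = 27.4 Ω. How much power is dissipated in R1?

P ≈ 0.354 W

ΣR = 71.30 Ω → I = 6.40/71.30 = 0.08976 A.
P(R1) = I²·R1 = (0.08976)² × 43.9 = 0.3537 W.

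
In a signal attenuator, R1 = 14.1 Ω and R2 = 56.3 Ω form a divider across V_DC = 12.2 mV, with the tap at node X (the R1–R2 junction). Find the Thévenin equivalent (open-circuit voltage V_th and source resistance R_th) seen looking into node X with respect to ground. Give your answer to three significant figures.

Open-circuit (no load on X): V_th = V_DC · R2/(R1 + R2) = 12.2 × 56.3/(14.10 + 56.3) = 9.757 mV.
Looking into X with the source shorted: R_th = R1·R2/(R1+R2) = 14.10 × 56.3/70.40 = 11.28 Ω.

V_th ≈ 9.76 mV, R_th ≈ 11.3 Ω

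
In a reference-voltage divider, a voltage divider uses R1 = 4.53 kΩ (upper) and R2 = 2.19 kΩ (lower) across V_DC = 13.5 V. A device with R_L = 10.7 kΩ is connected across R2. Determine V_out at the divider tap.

First combine the lower leg with the load: R2 ‖ R_L = 1.818 kΩ.
Then V_out = V_DC · R2'/(R1 + R2') = 13.5 × 1.818/6.348 = 3.866 V.

V_out ≈ 3.87 V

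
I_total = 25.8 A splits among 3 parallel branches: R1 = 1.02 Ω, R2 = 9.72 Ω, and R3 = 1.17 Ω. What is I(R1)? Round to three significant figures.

Total conductance ΣG = 1/1.02 + 1/9.72 + 1/1.17 = 1.938 (units of 1/Ω).
R1 takes the fraction G_k/ΣG = 0.9804/1.938 = 0.5059, so I = 25.8 × 0.5059 = 13.05 A.

I ≈ 13.1 A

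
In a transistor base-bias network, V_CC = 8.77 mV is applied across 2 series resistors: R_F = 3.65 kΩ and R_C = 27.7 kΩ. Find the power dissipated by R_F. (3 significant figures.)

The common current is I = 8.77/31.35 = 0.2797 µA.
P = I²R = 0.07826 × 3.65 = 0.2856 nW.

P ≈ 0.286 nW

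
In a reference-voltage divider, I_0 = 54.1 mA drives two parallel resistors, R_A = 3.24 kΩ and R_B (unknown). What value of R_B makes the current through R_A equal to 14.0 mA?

In a two-way split, I_A/I_0 = R_B/(R_A + R_B).
14.0/54.1 = R_B/(R_A + R_B) → R_B = R_A · (0.2588)/(1 − 0.2588) = 3.24 × 0.3491 = 1.131 kΩ.

R_B ≈ 1.13 kΩ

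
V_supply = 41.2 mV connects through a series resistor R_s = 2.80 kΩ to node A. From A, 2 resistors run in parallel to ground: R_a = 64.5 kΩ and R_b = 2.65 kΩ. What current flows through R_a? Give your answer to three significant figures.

I ≈ 0.304 µA

Combine the parallel branches: R_p = (1/64.5 + 1/2.65)⁻¹ = 2.545 kΩ.
V_A = 41.2 × 2.545/5.345 = 19.62 mV.
Branch current I = V_A/R_a = 19.62/64.5 = 0.3042 µA.
(Equivalently: I_total = 7.708 µA, then current-divider fraction G_k/ΣG = 0.03946.)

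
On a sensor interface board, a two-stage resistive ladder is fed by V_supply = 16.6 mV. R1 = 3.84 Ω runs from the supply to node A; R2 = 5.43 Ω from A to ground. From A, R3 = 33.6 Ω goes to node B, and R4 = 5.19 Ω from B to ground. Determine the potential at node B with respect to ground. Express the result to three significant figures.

Node A sees R2 in parallel with the series input of stage 2, R3 + R4 = 38.79 Ω.
Effective lower resistance at A: R2 ‖ 38.79 = 4.763 Ω.
V_A = 16.6 × 4.763/(3.84 + 4.763) = 9.191 mV.
V_B = V_A × 0.1338 = 1.230 mV.

V_B ≈ 1.23 mV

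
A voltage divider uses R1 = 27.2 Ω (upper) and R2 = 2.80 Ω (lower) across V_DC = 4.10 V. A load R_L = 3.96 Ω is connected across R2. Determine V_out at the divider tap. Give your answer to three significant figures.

R2 ‖ R_L = (2.80 × 3.96)/(2.80 + 3.96) = 1.640 Ω.
Now apply the divider: V_out = 4.10 × 0.05687 = 0.2332 V.

V_out ≈ 0.233 V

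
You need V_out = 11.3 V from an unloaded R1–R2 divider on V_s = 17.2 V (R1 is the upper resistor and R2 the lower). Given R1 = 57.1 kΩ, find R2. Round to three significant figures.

R2 ≈ 109 kΩ

V_out/V_s = R2/(R1+R2) = 0.6570.
R2 = R1 · 0.6570/(1 − 0.6570) = 109.4 kΩ.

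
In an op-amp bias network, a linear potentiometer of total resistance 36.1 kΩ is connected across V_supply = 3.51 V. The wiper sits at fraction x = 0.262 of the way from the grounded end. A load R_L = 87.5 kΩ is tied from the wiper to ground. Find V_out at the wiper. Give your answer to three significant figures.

V_out ≈ 0.852 V

Lower segment x·R_p = 9.458 kΩ; upper segment (1−x)·R_p = 26.64 kΩ.
Lower segment in parallel with the load: 9.458 ‖ 87.5 = 8.536 kΩ.
V_out = 3.51 × 8.536/(26.64 + 8.536) = 0.8517 V.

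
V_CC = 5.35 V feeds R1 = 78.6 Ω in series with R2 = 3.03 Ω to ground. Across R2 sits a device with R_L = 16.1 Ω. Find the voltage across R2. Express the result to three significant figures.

R2 ‖ R_L = (3.03 × 16.1)/(3.03 + 16.1) = 2.550 Ω.
Voltage divider with the loaded lower leg: V_out = 5.35 × 2.550/(78.6 + 2.550) = 5.35 × 0.03142 = 0.1681 V.

V_out ≈ 0.168 V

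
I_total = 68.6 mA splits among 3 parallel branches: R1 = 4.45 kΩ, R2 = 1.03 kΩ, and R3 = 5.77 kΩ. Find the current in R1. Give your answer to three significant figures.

I ≈ 11.3 mA

ΣG = 1/4.45 + 1/1.03 + 1/5.77 = 1.369.
By the current-divider rule, I = I_total · G_k/ΣG = 68.6 × 0.1642 = 11.26 mA.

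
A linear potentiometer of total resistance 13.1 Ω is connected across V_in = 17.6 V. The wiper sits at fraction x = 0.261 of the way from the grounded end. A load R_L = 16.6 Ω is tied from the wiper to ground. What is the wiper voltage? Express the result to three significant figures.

V_out ≈ 3.99 V

Lower segment x·R_p = 3.419 Ω; upper segment (1−x)·R_p = 9.681 Ω.
R_L loads the lower segment: effective lower R = 2.835 Ω.
V_out = 17.6 × 2.835/(9.681 + 2.835) = 3.987 V.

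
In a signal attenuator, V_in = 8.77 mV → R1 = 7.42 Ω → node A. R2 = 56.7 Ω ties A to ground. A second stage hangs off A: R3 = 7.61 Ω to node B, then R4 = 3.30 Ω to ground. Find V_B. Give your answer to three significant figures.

V_B ≈ 1.46 mV

The second stage (R3 + R4 = 10.91 Ω) loads node A in parallel with R2.
Effective lower resistance at A: R2 ‖ 10.91 = 9.149 Ω.
First divider: V_A = V_in · 9.149/(7.42 + 9.149) = 4.843 mV.
V_B = V_A × 0.3025 = 1.465 mV.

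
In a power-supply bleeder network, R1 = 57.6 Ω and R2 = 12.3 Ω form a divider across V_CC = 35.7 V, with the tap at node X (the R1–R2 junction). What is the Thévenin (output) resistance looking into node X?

Looking into X with the source shorted: R_th = R1·R2/(R1+R2) = 57.60 × 12.3/69.90 = 10.14 Ω.

R_th ≈ 10.1 Ω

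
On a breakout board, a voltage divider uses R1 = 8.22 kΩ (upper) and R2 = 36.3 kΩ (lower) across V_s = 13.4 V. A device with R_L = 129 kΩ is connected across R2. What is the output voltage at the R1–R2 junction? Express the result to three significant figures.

First combine the lower leg with the load: R2 ‖ R_L = 28.33 kΩ.
Then V_out = V_s · R2'/(R1 + R2') = 13.4 × 28.33/36.55 = 10.39 V.

V_out ≈ 10.4 V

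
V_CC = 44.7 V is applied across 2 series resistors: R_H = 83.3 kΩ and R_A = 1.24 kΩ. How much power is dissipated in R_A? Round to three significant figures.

P ≈ 0.347 mW

ΣR = 84.54 kΩ → I = 44.7/84.54 = 0.5287 mA.
P(R_A) = I²·R_A = (0.5287)² × 1.24 = 0.3467 mW.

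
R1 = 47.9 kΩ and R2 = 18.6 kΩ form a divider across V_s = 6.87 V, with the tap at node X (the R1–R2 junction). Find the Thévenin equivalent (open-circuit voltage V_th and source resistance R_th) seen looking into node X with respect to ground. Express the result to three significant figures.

Open-circuit (no load on X): V_th = V_s · R2/(R1 + R2) = 6.87 × 18.6/(47.90 + 18.6) = 1.922 V.
Zeroing V_s shorts the top of R1 to ground, so R_th = R1 ‖ R2 = 13.40 kΩ.

V_th ≈ 1.92 V, R_th ≈ 13.4 kΩ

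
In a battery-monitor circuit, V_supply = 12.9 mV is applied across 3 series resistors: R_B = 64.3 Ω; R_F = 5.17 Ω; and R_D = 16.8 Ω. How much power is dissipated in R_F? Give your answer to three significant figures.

Series current I = V_supply/ΣR = 12.9/86.27 = 0.1495 mA.
P = I²R = 0.02236 × 5.17 = 0.1156 µW.

P ≈ 0.116 µW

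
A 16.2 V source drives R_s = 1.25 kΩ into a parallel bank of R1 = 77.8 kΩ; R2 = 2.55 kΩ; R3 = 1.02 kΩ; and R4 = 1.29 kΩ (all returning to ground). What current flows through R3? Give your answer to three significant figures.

Equivalent of the parallel group: R_p = 0.4628 kΩ.
V_A = 16.2 × 0.4628/1.713 = 4.377 V.
I(R3) = V_A / R3 = 4.377/1.02 = 4.292 mA.

I ≈ 4.29 mA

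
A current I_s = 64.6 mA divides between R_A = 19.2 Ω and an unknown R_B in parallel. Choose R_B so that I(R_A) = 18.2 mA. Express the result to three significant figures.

R_B ≈ 7.53 Ω

In a two-way split, I_A/I_s = R_B/(R_A + R_B).
18.2/64.6 = R_B/(R_A + R_B) → R_B = R_A · (0.2817)/(1 − 0.2817) = 19.2 × 0.3922 = 7.531 Ω.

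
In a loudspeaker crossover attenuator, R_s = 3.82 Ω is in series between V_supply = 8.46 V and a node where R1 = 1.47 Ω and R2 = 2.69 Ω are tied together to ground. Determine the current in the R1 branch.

I ≈ 1.15 A

Parallel bank: R_p = 1/(1/1.47 + 1/2.69) = 0.9506 Ω.
Node voltage V_A = V_supply · R_p/(R_s + R_p) = 8.46 × 0.1993 = 1.686 V.
Branch current I = V_A/R1 = 1.686/1.47 = 1.147 A.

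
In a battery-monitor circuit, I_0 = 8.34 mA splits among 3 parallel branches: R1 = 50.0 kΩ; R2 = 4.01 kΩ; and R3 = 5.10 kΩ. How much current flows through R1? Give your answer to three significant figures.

I ≈ 0.358 mA

Total conductance ΣG = 1/50.0 + 1/4.01 + 1/5.10 = 0.4655 (units of 1/kΩ).
By the current-divider rule, I = I_0 · G_k/ΣG = 8.34 × 0.04297 = 0.3584 mA.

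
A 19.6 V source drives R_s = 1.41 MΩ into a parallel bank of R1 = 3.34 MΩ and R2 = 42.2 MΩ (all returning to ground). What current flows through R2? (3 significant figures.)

I ≈ 0.319 µA

Combine the parallel branches: R_p = (1/3.34 + 1/42.2)⁻¹ = 3.095 MΩ.
V_A = 19.6 × 3.095/4.505 = 13.47 V.
I(R2) = V_A / R2 = 13.47/42.2 = 0.3191 µA.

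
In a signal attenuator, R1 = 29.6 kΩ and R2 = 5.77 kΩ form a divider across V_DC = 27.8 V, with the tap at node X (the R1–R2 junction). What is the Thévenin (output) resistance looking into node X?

R_th ≈ 4.83 kΩ

Zeroing V_DC shorts the top of R1 to ground, so R_th = R1 ‖ R2 = 4.829 kΩ.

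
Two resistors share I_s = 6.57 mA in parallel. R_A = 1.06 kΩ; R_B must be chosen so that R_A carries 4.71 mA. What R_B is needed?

The fraction through R_A equals R_B/(R_A+R_B).
With f = 0.7169, R_B = R_A · f/(1−f) = 1.06 × 2.532 = 2.684 kΩ.

R_B ≈ 2.68 kΩ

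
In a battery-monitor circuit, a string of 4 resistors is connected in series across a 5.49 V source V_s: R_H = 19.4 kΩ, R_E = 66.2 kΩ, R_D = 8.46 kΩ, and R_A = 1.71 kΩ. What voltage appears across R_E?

Total series resistance ΣR = 19.4 + 66.2 + 8.46 + 1.71 = 95.77 kΩ.
Voltage divider: V = V_s · (66.20 / 95.77) = 5.49 × 0.6912 = 3.795 V.

V ≈ 3.79 V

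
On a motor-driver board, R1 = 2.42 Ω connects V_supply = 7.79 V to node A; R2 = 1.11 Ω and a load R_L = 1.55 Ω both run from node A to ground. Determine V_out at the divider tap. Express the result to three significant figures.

R2 ‖ R_L = (1.11 × 1.55)/(1.11 + 1.55) = 0.6468 Ω.
Then V_out = V_supply · R2'/(R1 + R2') = 7.79 × 0.6468/3.067 = 1.643 V.

V_out ≈ 1.64 V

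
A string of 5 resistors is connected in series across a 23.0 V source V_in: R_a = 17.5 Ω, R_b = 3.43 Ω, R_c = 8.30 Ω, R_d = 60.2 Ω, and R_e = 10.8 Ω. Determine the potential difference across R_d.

Total series resistance ΣR = 17.5 + 3.43 + 8.30 + 60.2 + 10.8 = 100.2 Ω.
By the voltage-divider rule, V = 23.0 × 60.20/100.2 = 13.81 V.

V ≈ 13.8 V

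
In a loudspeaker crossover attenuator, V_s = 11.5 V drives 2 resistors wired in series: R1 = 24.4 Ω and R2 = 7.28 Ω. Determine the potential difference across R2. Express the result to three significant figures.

V ≈ 2.64 V

ΣR = 24.4 + 7.28 = 31.68 Ω.
By the voltage-divider rule, V = 11.5 × 7.280/31.68 = 2.643 V.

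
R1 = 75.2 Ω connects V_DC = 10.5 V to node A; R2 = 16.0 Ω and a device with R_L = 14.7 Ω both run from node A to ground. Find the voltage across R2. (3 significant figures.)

V_out ≈ 0.971 V

First combine the lower leg with the load: R2 ‖ R_L = 7.661 Ω.
Now apply the divider: V_out = 10.5 × 0.09246 = 0.9708 V.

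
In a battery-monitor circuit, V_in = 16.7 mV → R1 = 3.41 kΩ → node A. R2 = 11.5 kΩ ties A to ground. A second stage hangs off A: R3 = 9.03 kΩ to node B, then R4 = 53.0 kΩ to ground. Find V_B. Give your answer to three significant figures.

Node A sees R2 in parallel with the series input of stage 2, R3 + R4 = 62.03 kΩ.
R2 ‖ (R3+R4) = 9.701 kΩ.
First divider: V_A = V_in · 9.701/(3.41 + 9.701) = 12.36 mV.
Then the unloaded second divider: V_B = V_A × R4/(R3+R4) = 12.36 × 0.8544 = 10.56 mV.

V_B ≈ 10.6 mV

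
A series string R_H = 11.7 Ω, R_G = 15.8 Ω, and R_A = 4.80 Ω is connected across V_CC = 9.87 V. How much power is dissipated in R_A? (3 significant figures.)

ΣR = 32.30 Ω → I = 9.87/32.30 = 0.3056 A.
P = I²R = 0.09337 × 4.80 = 0.4482 W.

P ≈ 0.448 W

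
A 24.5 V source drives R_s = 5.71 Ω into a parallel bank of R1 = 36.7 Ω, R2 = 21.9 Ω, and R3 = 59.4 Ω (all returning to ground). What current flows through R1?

Equivalent of the parallel group: R_p = 11.14 Ω.
Node voltage V_A = V_in · R_p/(R_s + R_p) = 24.5 × 0.6612 = 16.20 V.
Branch current I = V_A/R1 = 16.20/36.7 = 0.4414 A.

I ≈ 0.441 A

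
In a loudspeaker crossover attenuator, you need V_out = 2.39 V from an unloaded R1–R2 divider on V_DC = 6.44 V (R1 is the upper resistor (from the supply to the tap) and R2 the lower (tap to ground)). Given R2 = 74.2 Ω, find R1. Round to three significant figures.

The divider ratio is R2/(R1+R2) = 2.39/6.44 = 0.3711.
So R1 = R2 · (V_DC/V_out − 1) = 74.2 × (6.44/2.39 − 1) = 74.2 × 1.695 = 125.7 Ω.

R1 ≈ 126 Ω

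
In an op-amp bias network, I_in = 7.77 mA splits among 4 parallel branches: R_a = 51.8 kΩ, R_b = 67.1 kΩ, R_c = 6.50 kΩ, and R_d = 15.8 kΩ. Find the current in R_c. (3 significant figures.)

I ≈ 4.76 mA

Total conductance ΣG = 1/51.8 + 1/67.1 + 1/6.50 + 1/15.8 = 0.2513 (units of 1/kΩ).
Current divider: I(R_c) = I_in · G_k/ΣG = 7.77 × (0.1538/0.2513) = 7.77 × 0.6121 = 4.756 mA.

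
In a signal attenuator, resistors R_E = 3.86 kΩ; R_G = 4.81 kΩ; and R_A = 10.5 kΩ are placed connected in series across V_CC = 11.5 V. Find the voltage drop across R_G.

V ≈ 2.89 V

Total series resistance ΣR = 3.86 + 4.81 + 10.5 = 19.17 kΩ.
V = V_CC · R/ΣR = 11.5 × 0.2509 = 2.885 V.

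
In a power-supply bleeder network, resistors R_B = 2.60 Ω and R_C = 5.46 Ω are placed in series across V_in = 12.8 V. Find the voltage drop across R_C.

ΣR = 2.60 + 5.46 = 8.060 Ω.
V = V_in · R/ΣR = 12.8 × 0.6774 = 8.671 V.

V ≈ 8.67 V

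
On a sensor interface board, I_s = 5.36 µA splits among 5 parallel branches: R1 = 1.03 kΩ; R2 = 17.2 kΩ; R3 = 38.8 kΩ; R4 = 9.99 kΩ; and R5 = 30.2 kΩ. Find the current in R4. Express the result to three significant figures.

Total conductance ΣG = 1/1.03 + 1/17.2 + 1/38.8 + 1/9.99 + 1/30.2 = 1.188 (units of 1/kΩ).
Current divider: I(R4) = I_s · G_k/ΣG = 5.36 × (0.1001/1.188) = 5.36 × 0.08426 = 0.4516 µA.

I ≈ 0.452 µA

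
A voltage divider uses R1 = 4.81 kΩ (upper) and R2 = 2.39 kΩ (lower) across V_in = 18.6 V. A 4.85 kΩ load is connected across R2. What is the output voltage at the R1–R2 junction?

The load sits in parallel with R2, giving an effective lower resistance R2' = R2·R_L/(R2+R_L) = 1.601 kΩ.
Now apply the divider: V_out = 18.6 × 0.2497 = 4.645 V.
(Unloaded it would be 6.17 V; the load pulls it down.)

V_out ≈ 4.65 V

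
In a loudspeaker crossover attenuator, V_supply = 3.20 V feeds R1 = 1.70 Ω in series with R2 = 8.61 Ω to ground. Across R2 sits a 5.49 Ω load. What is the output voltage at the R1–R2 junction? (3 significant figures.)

V_out ≈ 2.12 V

First combine the lower leg with the load: R2 ‖ R_L = 3.352 Ω.
Now apply the divider: V_out = 3.20 × 0.6635 = 2.123 V.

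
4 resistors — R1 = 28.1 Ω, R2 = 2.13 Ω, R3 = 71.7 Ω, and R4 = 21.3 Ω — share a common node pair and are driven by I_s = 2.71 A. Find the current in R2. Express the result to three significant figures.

I ≈ 2.25 A

Conductances: ΣG = 1/28.1 + 1/2.13 + 1/71.7 + 1/21.3 = 0.5660 (1/Ω).
R2 takes the fraction G_k/ΣG = 0.4695/0.5660 = 0.8295, so I = 2.71 × 0.8295 = 2.248 A.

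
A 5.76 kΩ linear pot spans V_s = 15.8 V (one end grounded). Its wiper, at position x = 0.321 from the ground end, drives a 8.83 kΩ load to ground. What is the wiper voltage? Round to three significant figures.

Lower segment x·R_p = 1.849 kΩ; upper segment (1−x)·R_p = 3.911 kΩ.
(x·R_p) ‖ R_L = 1.529 kΩ.
Loaded-divider output: V_out = 15.8 × 0.2810 = 4.440 V.

V_out ≈ 4.44 V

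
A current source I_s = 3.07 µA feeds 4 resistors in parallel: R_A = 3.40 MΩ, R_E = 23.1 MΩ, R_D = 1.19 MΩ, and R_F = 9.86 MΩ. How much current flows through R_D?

ΣG = 1/3.40 + 1/23.1 + 1/1.19 + 1/9.86 = 1.279.
Current divider: I(R_D) = I_s · G_k/ΣG = 3.07 × (0.8403/1.279) = 3.07 × 0.6569 = 2.017 µA.

I ≈ 2.02 µA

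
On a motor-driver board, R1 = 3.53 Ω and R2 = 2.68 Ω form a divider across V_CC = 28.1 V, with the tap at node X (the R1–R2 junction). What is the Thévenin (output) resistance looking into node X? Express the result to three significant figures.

R_th ≈ 1.52 Ω

Looking into X with the source shorted: R_th = R1·R2/(R1+R2) = 3.530 × 2.68/6.210 = 1.523 Ω.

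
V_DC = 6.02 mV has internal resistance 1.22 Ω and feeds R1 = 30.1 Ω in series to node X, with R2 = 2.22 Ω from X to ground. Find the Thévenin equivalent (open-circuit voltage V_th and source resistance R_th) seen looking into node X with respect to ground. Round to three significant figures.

R1' = 1.22 + 30.1 = 31.32 Ω (source resistance + R1).
V_th is the unloaded tap voltage: V_DC · R2/(R1'+R2) = 6.02 × 0.06619 = 0.3985 mV.
Looking into X with the source shorted: R_th = R1'·R2/(R1'+R2) = 31.32 × 2.22/33.54 = 2.073 Ω.

V_th ≈ 0.398 mV, R_th ≈ 2.07 Ω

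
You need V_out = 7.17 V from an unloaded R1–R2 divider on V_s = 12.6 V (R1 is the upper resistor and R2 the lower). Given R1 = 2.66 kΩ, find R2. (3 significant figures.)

R2 ≈ 3.51 kΩ

V_out/V_s = R2/(R1+R2) = 0.5690.
Rearranging, R2 = R1·k/(1−k) = 2.66 × 1.320 = 3.512 kΩ.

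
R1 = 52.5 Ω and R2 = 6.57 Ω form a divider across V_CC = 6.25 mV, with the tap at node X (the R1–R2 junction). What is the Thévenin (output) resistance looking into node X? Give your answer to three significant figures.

R_th ≈ 5.84 Ω

Zeroing V_CC shorts the top of R1 to ground, so R_th = R1 ‖ R2 = 5.839 Ω.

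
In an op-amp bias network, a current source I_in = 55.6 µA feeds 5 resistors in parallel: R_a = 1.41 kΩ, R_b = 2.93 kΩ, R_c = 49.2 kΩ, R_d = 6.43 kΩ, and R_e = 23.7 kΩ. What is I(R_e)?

Conductances: ΣG = 1/1.41 + 1/2.93 + 1/49.2 + 1/6.43 + 1/23.7 = 1.269 (1/kΩ).
Current divider: I(R_e) = I_in · G_k/ΣG = 55.6 × (0.04219/1.269) = 55.6 × 0.03326 = 1.849 µA.

I ≈ 1.85 µA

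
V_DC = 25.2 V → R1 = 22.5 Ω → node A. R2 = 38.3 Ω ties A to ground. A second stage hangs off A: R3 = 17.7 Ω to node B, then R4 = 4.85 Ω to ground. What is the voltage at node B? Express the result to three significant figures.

V_B ≈ 2.10 V

Node A sees R2 in parallel with the series input of stage 2, R3 + R4 = 22.55 Ω.
Effective lower resistance at A: R2 ‖ 22.55 = 14.19 Ω.
First divider: V_A = V_DC · 14.19/(22.5 + 14.19) = 9.748 V.
V_B = V_A × 0.2151 = 2.096 V.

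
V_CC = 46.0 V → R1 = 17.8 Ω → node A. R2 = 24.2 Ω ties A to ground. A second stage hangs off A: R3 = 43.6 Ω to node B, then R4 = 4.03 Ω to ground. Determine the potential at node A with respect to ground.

Looking into the second stage from A: R3 + R4 = 47.63 Ω appears in parallel with R2.
R2 ‖ (R3+R4) = 16.05 Ω.
First divider: V_A = V_CC · 16.05/(17.8 + 16.05) = 21.81 V.

V_A ≈ 21.8 V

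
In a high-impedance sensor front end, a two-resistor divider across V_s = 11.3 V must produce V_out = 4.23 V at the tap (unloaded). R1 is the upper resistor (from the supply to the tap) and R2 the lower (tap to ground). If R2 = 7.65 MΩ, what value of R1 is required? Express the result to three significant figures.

R1 ≈ 12.8 MΩ

The divider ratio is R2/(R1+R2) = 4.23/11.3 = 0.3743.
R1 = R2·(1/k − 1) = 7.65 × 1.671 = 12.79 MΩ.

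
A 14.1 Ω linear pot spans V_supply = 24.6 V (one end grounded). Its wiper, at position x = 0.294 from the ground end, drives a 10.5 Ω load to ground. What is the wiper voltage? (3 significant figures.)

V_out ≈ 5.66 V

The pot divides into 9.955 Ω above the wiper and 4.145 Ω below.
R_L loads the lower segment: effective lower R = 2.972 Ω.
V_out = 24.6 × 2.972/(9.955 + 2.972) = 5.656 V.
(Unloaded: V_out = x·V_supply = 7.23 V.)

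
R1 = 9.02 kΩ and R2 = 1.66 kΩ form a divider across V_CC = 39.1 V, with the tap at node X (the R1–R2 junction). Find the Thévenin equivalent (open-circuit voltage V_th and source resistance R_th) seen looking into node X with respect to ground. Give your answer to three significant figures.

With X open, the divider is unloaded: V_th = 39.1 × 1.66/10.68 = 6.077 V.
Looking into X with the source shorted: R_th = R1·R2/(R1+R2) = 9.020 × 1.66/10.68 = 1.402 kΩ.

V_th ≈ 6.08 V, R_th ≈ 1.40 kΩ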